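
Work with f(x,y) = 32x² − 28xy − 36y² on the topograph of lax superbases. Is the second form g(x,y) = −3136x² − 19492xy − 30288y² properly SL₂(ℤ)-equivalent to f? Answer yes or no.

D₁ = 5392, D₂ = 5392
river cycle of f (length 42): (-36, 28, 32), (32, 36, -32), (-32, 28, 36), (36, 44, -24), (-24, 52, 28), (28, 60, -16), (-16, 68, 12), (12, 52, -56), (-56, 60, 8), (8, 68, -24), … (32 more)
river cycle of g (length 42): (-36, 28, 32), (32, 36, -32), (-32, 28, 36), (36, 44, -24), (-24, 52, 28), (28, 60, -16), (-16, 68, 12), (12, 52, -56), (-56, 60, 8), (8, 68, -24), … (32 more)
cycles coincide ⇒ equivalent

yes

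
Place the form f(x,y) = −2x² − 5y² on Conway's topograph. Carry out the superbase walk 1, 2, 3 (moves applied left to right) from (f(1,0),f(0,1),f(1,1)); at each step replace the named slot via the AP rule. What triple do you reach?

start (-2,-5,-7) = (f(1,0),f(0,1),f(1,1))
replace slot 1: 2·((-5)+(-7)) − (-2) = -22 → (-22,-5,-7)
replace slot 2: 2·((-22)+(-7)) − (-5) = -53 → (-22,-53,-7)
replace slot 3: 2·((-22)+(-53)) − (-7) = -143 → (-22,-53,-143)

-22,-53,-143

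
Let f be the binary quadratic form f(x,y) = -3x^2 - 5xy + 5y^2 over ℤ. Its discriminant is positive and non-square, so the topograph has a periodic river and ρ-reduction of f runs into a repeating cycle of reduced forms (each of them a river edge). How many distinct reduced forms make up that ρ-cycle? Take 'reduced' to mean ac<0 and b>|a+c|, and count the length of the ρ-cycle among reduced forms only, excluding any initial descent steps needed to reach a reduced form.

D = 85, ⌊√D⌋ = 9
descent: ρ → (5,5,-3)  [lands on river]
river: ρ → (-3,7,3)
river: ρ → (3,5,-5)
river: ρ → (-5,5,3)
river: ρ → (3,7,-3)
river: ρ → (-3,5,5)
ρ-cycle length = 6 (tail of 1 descent step not counted)

6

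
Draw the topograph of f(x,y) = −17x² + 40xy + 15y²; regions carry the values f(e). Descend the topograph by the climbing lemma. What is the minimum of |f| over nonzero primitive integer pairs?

river: ρ → (15,50,-2)
river: ρ → (-2,50,15)
river: ρ → (15,40,-17)
river: ρ → (-17,28,27)
river: ρ → (27,26,-18)
river: ρ → (-18,46,7)
river: ρ → (7,38,-42)
river: ρ → (-42,46,3)
river: ρ → (3,50,-10)
river: ρ → (-10,50,3)
river: ρ → (3,46,-42)
river: ρ → (-42,38,7)
river: ρ → (7,46,-18)
river: ρ → (-18,26,27)
river: ρ → (27,28,-17)
river: ρ → (-17,40,15)
closes: descent 0, river 16
min |a| on river = 2

2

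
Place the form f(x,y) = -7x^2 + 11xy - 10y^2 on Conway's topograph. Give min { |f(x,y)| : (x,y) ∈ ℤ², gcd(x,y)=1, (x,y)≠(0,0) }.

translate: b→3 (≡-11 mod 14), so (7,-11,10)→(7,3,6)
flip: (7,3,6)→(6,-3,7)
reduced (well bottom): (6,-3,7) with a≤c, −a<b≤a
well minimum |f| = |-6| = 6 (negative-definite)

6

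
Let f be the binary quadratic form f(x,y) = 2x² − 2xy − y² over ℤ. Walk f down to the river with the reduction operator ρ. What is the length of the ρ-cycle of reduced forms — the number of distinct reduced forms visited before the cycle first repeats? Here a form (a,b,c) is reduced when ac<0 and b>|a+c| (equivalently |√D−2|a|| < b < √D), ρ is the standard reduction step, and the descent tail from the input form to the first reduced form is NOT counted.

D = 12, ⌊√D⌋ = 3
descent: ρ → (-1,2,2)  [lands on river]
river: ρ → (2,2,-1)
ρ-cycle length = 2 (tail of 1 descent step not counted)

2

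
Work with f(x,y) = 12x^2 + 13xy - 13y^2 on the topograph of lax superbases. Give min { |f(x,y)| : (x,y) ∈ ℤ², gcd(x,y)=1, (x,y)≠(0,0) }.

river: ρ → (-13,13,12)
river: ρ → (12,11,-14)
river: ρ → (-14,17,9)
river: ρ → (9,19,-12)
river: ρ → (-12,5,16)
river: ρ → (16,27,-1)
river: ρ → (-1,27,16)
river: ρ → (16,5,-12)
river: ρ → (-12,19,9)
river: ρ → (9,17,-14)
river: ρ → (-14,11,12)
river: ρ → (12,13,-13)
closes: descent 0, river 12
min |a| on river = 1

1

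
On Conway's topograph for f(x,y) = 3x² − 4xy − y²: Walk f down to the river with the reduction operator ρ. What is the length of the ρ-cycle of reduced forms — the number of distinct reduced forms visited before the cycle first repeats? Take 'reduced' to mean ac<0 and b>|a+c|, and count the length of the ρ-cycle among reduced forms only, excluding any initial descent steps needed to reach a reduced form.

D = 28, ⌊√D⌋ = 5
descent: ρ → (-1,4,3)  [lands on river]
river: ρ → (3,2,-2)
river: ρ → (-2,2,3)
river: ρ → (3,4,-1)
ρ-cycle length = 4 (tail of 1 descent step not counted)

4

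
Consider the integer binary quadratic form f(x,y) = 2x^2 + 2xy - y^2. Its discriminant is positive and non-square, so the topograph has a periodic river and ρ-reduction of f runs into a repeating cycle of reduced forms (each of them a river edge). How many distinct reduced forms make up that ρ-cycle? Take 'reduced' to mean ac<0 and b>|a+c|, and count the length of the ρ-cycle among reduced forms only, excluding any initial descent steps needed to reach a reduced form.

D = 12, ⌊√D⌋ = 3
river: ρ → (-1,2,2)
river: ρ → (2,2,-1)
ρ-cycle length = 2 (tail of 0 descent steps not counted)

2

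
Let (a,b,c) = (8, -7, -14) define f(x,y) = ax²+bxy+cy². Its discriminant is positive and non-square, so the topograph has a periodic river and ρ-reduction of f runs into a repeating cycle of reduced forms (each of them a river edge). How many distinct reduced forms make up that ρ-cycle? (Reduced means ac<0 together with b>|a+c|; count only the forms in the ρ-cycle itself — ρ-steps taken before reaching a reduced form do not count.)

D = 497, ⌊√D⌋ = 22
descent: ρ → (-14,7,8)  [lands on river]
river: ρ → (8,9,-13)
river: ρ → (-13,17,4)
river: ρ → (4,15,-17)
river: ρ → (-17,19,2)
river: ρ → (2,21,-7)
river: ρ → (-7,21,2)
river: ρ → (2,19,-17)
river: ρ → (-17,15,4)
river: ρ → (4,17,-13)
river: ρ → (-13,9,8)
river: ρ → (8,7,-14)
river: ρ → (-14,21,1)
river: ρ → (1,21,-14)
ρ-cycle length = 14 (tail of 1 descent step not counted)

14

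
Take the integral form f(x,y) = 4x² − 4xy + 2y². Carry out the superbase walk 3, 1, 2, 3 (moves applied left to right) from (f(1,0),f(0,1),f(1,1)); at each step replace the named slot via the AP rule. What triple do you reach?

start (4,2,2) = (f(1,0),f(0,1),f(1,1))
replace slot 3: 2·(4+2) − 2 = 10 → (4,2,10)
replace slot 1: 2·(2+10) − 4 = 20 → (20,2,10)
replace slot 2: 2·(20+10) − 2 = 58 → (20,58,10)
replace slot 3: 2·(20+58) − 10 = 146 → (20,58,146)

20,58,146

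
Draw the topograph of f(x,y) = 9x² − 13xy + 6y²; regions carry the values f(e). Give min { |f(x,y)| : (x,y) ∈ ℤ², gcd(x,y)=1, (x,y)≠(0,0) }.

translate: b→5 (≡-13 mod 18), so (9,-13,6)→(9,5,2)
flip: (9,5,2)→(2,-5,9)
translate: b→-1 (≡-5 mod 4), so (2,-5,9)→(2,-1,6)
reduced (well bottom): (2,-1,6) with a≤c, −a<b≤a
well minimum = a = 2

2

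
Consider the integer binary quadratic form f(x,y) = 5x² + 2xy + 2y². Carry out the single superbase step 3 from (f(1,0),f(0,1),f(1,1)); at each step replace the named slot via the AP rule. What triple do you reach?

start (5,2,9) = (f(1,0),f(0,1),f(1,1))
replace slot 3: 2·(5+2) − 9 = 5 → (5,2,5)

5,2,5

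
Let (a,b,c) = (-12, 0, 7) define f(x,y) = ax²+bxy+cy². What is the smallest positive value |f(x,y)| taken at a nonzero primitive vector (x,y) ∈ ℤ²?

descent: ρ → (7,14,-5)  [lands on river]
river: ρ → (-5,16,4)
river: ρ → (4,16,-5)
river: ρ → (-5,14,7)
closes: descent 1, river 4
min |a| on river = 4

4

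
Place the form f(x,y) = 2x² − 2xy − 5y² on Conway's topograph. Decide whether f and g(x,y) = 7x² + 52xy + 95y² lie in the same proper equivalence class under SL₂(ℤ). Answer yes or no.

D₁ = 44, D₂ = 44
river cycle of f (length 2): (2, 6, -1), (-1, 6, 2)
river cycle of g (length 2): (-1, 6, 2), (2, 6, -1)
cycles coincide ⇒ equivalent

yes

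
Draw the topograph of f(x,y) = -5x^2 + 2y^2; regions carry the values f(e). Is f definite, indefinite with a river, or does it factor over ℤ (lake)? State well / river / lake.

D = b²−4ac = 0² − 4·(-5)·2 = 40
D > 0 non-square ⇒ indefinite ⇒ periodic river

river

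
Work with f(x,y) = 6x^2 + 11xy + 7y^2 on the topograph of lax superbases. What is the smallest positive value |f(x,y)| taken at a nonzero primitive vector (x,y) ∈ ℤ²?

translate: b→-1 (≡11 mod 12), so (6,11,7)→(6,-1,2)
flip: (6,-1,2)→(2,1,6)
reduced (well bottom): (2,1,6) with a≤c, −a<b≤a
well minimum = a = 2

2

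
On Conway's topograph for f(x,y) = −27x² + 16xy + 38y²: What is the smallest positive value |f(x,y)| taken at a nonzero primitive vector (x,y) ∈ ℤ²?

river: ρ → (38,60,-5)
river: ρ → (-5,60,38)
river: ρ → (38,16,-27)
river: ρ → (-27,38,27)
river: ρ → (27,16,-38)
river: ρ → (-38,60,5)
river: ρ → (5,60,-38)
river: ρ → (-38,16,27)
river: ρ → (27,38,-27)
river: ρ → (-27,16,38)
closes: descent 0, river 10
min |a| on river = 5

5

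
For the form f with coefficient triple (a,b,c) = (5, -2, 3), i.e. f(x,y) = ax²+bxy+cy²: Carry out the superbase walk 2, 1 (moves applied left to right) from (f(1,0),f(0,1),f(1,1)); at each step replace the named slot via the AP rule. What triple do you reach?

start (5,3,6) = (f(1,0),f(0,1),f(1,1))
replace slot 2: 2·(5+6) − 3 = 19 → (5,19,6)
replace slot 1: 2·(19+6) − 5 = 45 → (45,19,6)

45,19,6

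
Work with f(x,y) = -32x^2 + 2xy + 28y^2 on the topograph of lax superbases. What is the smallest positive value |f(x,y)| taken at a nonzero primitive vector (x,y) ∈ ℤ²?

descent: ρ → (28,54,-6)  [lands on river]
river: ρ → (-6,54,28)
river: ρ → (28,58,-2)
river: ρ → (-2,58,28)
closes: descent 1, river 4
min |a| on river = 2

2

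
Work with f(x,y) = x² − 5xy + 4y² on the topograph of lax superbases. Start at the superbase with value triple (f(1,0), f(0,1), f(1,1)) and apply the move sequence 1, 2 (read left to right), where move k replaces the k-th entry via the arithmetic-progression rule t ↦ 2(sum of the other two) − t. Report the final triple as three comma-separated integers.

start (1,4,0) = (f(1,0),f(0,1),f(1,1))
replace slot 1: 2·(4+0) − 1 = 7 → (7,4,0)
replace slot 2: 2·(7+0) − 4 = 10 → (7,10,0)

7,10,0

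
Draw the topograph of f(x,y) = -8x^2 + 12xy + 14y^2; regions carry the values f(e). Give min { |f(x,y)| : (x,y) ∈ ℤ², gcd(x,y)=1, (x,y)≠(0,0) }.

river: ρ → (14,16,-6)
river: ρ → (-6,20,8)
river: ρ → (8,12,-14)
river: ρ → (-14,16,6)
river: ρ → (6,20,-8)
river: ρ → (-8,12,14)
closes: descent 0, river 6
min |a| on river = 6

6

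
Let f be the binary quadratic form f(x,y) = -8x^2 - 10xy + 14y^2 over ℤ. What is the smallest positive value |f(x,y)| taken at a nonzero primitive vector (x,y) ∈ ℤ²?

descent: ρ → (14,10,-8)  [lands on river]
river: ρ → (-8,22,2)
river: ρ → (2,22,-8)
river: ρ → (-8,10,14)
river: ρ → (14,18,-4)
river: ρ → (-4,22,4)
river: ρ → (4,18,-14)
river: ρ → (-14,10,8)
river: ρ → (8,22,-2)
river: ρ → (-2,22,8)
river: ρ → (8,10,-14)
river: ρ → (-14,18,4)
river: ρ → (4,22,-4)
river: ρ → (-4,18,14)
closes: descent 1, river 14
min |a| on river = 2

2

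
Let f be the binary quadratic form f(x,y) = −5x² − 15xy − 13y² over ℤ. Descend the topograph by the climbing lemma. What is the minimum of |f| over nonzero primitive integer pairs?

translate: b→5 (≡15 mod 10), so (5,15,13)→(5,5,3)
flip: (5,5,3)→(3,-5,5)
translate: b→1 (≡-5 mod 6), so (3,-5,5)→(3,1,3)
reduced (well bottom): (3,1,3) with a≤c, −a<b≤a
well minimum |f| = |-3| = 3 (negative-definite)

3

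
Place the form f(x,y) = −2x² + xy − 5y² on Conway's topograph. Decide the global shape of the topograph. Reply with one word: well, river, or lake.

D = b²−4ac = 1² − 4·(-2)·(-5) = -39
D < 0 ⇒ definite ⇒ every region one sign ⇒ single well

well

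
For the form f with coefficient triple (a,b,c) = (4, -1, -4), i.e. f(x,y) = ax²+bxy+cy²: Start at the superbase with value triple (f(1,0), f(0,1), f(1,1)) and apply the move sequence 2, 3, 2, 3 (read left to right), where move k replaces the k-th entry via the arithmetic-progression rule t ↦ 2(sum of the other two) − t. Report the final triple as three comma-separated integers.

start (4,-4,-1) = (f(1,0),f(0,1),f(1,1))
replace slot 2: 2·(4+(-1)) − (-4) = 10 → (4,10,-1)
replace slot 3: 2·(4+10) − (-1) = 29 → (4,10,29)
replace slot 2: 2·(4+29) − 10 = 56 → (4,56,29)
replace slot 3: 2·(4+56) − 29 = 91 → (4,56,91)

4,56,91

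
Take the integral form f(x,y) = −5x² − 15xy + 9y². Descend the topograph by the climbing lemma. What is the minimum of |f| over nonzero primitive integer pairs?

descent: ρ → (9,15,-5)  [lands on river]
river: ρ → (-5,15,9)
river: ρ → (9,3,-11)
river: ρ → (-11,19,1)
river: ρ → (1,19,-11)
river: ρ → (-11,3,9)
closes: descent 1, river 6
min |a| on river = 1

1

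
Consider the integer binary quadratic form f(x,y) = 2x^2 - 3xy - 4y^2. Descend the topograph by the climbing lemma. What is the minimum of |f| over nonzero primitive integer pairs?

descent: ρ → (-4,3,2)  [lands on river]
river: ρ → (2,5,-2)
river: ρ → (-2,3,4)
river: ρ → (4,5,-1)
river: ρ → (-1,5,4)
river: ρ → (4,3,-2)
river: ρ → (-2,5,2)
river: ρ → (2,3,-4)
river: ρ → (-4,5,1)
river: ρ → (1,5,-4)
closes: descent 1, river 10
min |a| on river = 1

1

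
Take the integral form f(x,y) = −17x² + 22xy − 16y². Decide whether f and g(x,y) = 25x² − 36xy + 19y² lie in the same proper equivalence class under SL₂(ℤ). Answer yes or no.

D₁ = -604, D₂ = -604
f is negative-definite; reduce −f:
−f: translate: b→12 (≡-22 mod 34), so (17,-22,16)→(17,12,11)
−f: flip: (17,12,11)→(11,-12,17)
−f: translate: b→10 (≡-12 mod 22), so (11,-12,17)→(11,10,16)
−f: reduced (well bottom): (11,10,16) with a≤c, −a<b≤a
flip sign back: reduced form of f is (-11,-10,-16)
g: translate: b→14 (≡-36 mod 50), so (25,-36,19)→(25,14,8)
g: flip: (25,14,8)→(8,-14,25)
g: translate: b→2 (≡-14 mod 16), so (8,-14,25)→(8,2,19)
g: reduced (well bottom): (8,2,19) with a≤c, −a<b≤a
reduced forms (-11, -10, -16) vs (8, 2, 19) ⇒ inequivalent

no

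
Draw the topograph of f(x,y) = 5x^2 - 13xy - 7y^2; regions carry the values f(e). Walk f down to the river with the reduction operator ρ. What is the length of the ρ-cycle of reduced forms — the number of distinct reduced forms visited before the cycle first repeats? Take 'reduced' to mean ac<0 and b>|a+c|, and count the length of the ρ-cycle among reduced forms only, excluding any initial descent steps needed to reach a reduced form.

D = 309, ⌊√D⌋ = 17
descent: ρ → (-7,13,5)  [lands on river]
river: ρ → (5,17,-1)
river: ρ → (-1,17,5)
river: ρ → (5,13,-7)
river: ρ → (-7,15,3)
river: ρ → (3,15,-7)
ρ-cycle length = 6 (tail of 1 descent step not counted)

6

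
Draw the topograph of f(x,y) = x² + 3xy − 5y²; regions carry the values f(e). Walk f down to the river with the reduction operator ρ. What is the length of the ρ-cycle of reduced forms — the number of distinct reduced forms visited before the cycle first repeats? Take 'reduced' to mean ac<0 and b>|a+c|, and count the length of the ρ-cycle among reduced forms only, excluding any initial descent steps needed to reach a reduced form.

D = 29, ⌊√D⌋ = 5
descent: ρ → (-5,-3,1)
descent: ρ → (1,5,-1)  [lands on river]
river: ρ → (-1,5,1)
ρ-cycle length = 2 (tail of 2 descent steps not counted)

2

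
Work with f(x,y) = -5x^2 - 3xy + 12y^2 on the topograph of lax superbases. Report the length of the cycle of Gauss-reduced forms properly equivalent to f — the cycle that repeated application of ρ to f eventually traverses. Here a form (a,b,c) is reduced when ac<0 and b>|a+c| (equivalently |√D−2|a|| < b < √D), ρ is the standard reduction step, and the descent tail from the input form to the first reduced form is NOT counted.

D = 249, ⌊√D⌋ = 15
descent: ρ → (12,3,-5)
descent: ρ → (-5,7,10)  [lands on river]
river: ρ → (10,13,-2)
river: ρ → (-2,15,3)
river: ρ → (3,15,-2)
river: ρ → (-2,13,10)
river: ρ → (10,7,-5)
river: ρ → (-5,13,4)
river: ρ → (4,11,-8)
river: ρ → (-8,5,7)
river: ρ → (7,9,-6)
river: ρ → (-6,15,1)
river: ρ → (1,15,-6)
river: ρ → (-6,9,7)
river: ρ → (7,5,-8)
river: ρ → (-8,11,4)
river: ρ → (4,13,-5)
ρ-cycle length = 16 (tail of 2 descent steps not counted)

16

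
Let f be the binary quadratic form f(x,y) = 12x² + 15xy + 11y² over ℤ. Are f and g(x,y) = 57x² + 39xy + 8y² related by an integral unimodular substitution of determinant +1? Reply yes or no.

D₁ = -303, D₂ = -303
f: translate: b→-9 (≡15 mod 24), so (12,15,11)→(12,-9,8)
f: flip: (12,-9,8)→(8,9,12)
f: translate: b→-7 (≡9 mod 16), so (8,9,12)→(8,-7,11)
f: reduced (well bottom): (8,-7,11) with a≤c, −a<b≤a
g: flip: (57,39,8)→(8,-39,57)
g: translate: b→-7 (≡-39 mod 16), so (8,-39,57)→(8,-7,11)
g: reduced (well bottom): (8,-7,11) with a≤c, −a<b≤a
reduced forms (8, -7, 11) vs (8, -7, 11) ⇒ equivalent

yes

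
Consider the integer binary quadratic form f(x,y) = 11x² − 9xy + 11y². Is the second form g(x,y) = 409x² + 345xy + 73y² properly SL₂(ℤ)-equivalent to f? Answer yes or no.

D₁ = -403, D₂ = -403
f: flip: (11,-9,11)→(11,9,11)
f: reduced (well bottom): (11,9,11) with a≤c, −a<b≤a
g: flip: (409,345,73)→(73,-345,409)
g: translate: b→-53 (≡-345 mod 146), so (73,-345,409)→(73,-53,11)
g: flip: (73,-53,11)→(11,53,73)
g: translate: b→9 (≡53 mod 22), so (11,53,73)→(11,9,11)
g: reduced (well bottom): (11,9,11) with a≤c, −a<b≤a
reduced forms (11, 9, 11) vs (11, 9, 11) ⇒ equivalent

yes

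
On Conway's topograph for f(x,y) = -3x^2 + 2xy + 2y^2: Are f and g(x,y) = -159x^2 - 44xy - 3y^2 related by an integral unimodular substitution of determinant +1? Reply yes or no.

D₁ = 28, D₂ = 28
river cycle of f (length 4): (2, 2, -3), (-3, 4, 1), (1, 4, -3), (-3, 2, 2)
river cycle of g (length 4): (-3, 2, 2), (2, 2, -3), (-3, 4, 1), (1, 4, -3)
cycles coincide ⇒ equivalent

yes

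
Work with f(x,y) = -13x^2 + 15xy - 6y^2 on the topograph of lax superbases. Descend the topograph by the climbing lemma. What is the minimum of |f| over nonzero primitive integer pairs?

translate: b→11 (≡-15 mod 26), so (13,-15,6)→(13,11,4)
flip: (13,11,4)→(4,-11,13)
translate: b→-3 (≡-11 mod 8), so (4,-11,13)→(4,-3,6)
reduced (well bottom): (4,-3,6) with a≤c, −a<b≤a
well minimum |f| = |-4| = 4 (negative-definite)

4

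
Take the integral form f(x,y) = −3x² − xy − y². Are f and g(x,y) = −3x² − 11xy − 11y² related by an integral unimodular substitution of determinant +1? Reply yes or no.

D₁ = -11, D₂ = -11
f is negative-definite; reduce −f:
−f: flip: (3,1,1)→(1,-1,3)
−f: translate: b→1 (≡-1 mod 2), so (1,-1,3)→(1,1,3)
−f: reduced (well bottom): (1,1,3) with a≤c, −a<b≤a
flip sign back: reduced form of f is (-1,-1,-3)
g is negative-definite; reduce −g:
−g: translate: b→-1 (≡11 mod 6), so (3,11,11)→(3,-1,1)
−g: flip: (3,-1,1)→(1,1,3)
−g: reduced (well bottom): (1,1,3) with a≤c, −a<b≤a
flip sign back: reduced form of g is (-1,-1,-3)
reduced forms (-1, -1, -3) vs (-1, -1, -3) ⇒ equivalent

yes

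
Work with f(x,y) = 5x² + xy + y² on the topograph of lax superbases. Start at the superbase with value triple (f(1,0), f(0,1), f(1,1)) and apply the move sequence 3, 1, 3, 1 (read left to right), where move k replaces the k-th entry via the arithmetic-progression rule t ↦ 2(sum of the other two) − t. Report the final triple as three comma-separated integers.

start (5,1,7) = (f(1,0),f(0,1),f(1,1))
replace slot 3: 2·(5+1) − 7 = 5 → (5,1,5)
replace slot 1: 2·(1+5) − 5 = 7 → (7,1,5)
replace slot 3: 2·(7+1) − 5 = 11 → (7,1,11)
replace slot 1: 2·(1+11) − 7 = 17 → (17,1,11)

17,1,11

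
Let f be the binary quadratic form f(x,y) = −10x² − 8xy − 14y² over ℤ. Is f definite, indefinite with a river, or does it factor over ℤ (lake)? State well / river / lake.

D = b²−4ac = (-8)² − 4·(-10)·(-14) = -496
D < 0 ⇒ definite ⇒ every region one sign ⇒ single well

well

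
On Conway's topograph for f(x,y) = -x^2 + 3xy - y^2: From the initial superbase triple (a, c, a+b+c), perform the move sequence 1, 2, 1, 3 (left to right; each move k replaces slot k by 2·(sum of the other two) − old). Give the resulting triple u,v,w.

start (-1,-1,1) = (f(1,0),f(0,1),f(1,1))
replace slot 1: 2·((-1)+1) − (-1) = 1 → (1,-1,1)
replace slot 2: 2·(1+1) − (-1) = 5 → (1,5,1)
replace slot 1: 2·(5+1) − 1 = 11 → (11,5,1)
replace slot 3: 2·(11+5) − 1 = 31 → (11,5,31)

11,5,31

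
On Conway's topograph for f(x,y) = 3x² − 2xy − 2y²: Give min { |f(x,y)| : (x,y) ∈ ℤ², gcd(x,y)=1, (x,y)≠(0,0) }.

descent: ρ → (-2,2,3)  [lands on river]
river: ρ → (3,4,-1)
river: ρ → (-1,4,3)
river: ρ → (3,2,-2)
closes: descent 1, river 4
min |a| on river = 1

1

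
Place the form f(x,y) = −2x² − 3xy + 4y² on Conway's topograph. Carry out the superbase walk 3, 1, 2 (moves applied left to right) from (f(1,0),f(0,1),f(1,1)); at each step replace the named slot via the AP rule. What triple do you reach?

start (-2,4,-1) = (f(1,0),f(0,1),f(1,1))
replace slot 3: 2·((-2)+4) − (-1) = 5 → (-2,4,5)
replace slot 1: 2·(4+5) − (-2) = 20 → (20,4,5)
replace slot 2: 2·(20+5) − 4 = 46 → (20,46,5)

20,46,5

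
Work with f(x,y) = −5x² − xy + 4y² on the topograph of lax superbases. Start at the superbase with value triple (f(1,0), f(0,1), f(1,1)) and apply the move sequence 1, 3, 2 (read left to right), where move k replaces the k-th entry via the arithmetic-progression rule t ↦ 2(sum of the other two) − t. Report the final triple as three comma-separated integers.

start (-5,4,-2) = (f(1,0),f(0,1),f(1,1))
replace slot 1: 2·(4+(-2)) − (-5) = 9 → (9,4,-2)
replace slot 3: 2·(9+4) − (-2) = 28 → (9,4,28)
replace slot 2: 2·(9+28) − 4 = 70 → (9,70,28)

9,70,28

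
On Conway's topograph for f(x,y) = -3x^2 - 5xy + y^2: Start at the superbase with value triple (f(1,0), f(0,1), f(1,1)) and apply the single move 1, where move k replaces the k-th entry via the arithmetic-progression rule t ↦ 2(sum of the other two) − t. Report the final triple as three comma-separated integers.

start (-3,1,-7) = (f(1,0),f(0,1),f(1,1))
replace slot 1: 2·(1+(-7)) − (-3) = -9 → (-9,1,-7)

-9,1,-7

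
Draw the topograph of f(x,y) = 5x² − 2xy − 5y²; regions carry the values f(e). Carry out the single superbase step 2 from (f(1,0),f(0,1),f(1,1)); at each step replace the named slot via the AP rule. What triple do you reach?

start (5,-5,-2) = (f(1,0),f(0,1),f(1,1))
replace slot 2: 2·(5+(-2)) − (-5) = 11 → (5,11,-2)

5,11,-2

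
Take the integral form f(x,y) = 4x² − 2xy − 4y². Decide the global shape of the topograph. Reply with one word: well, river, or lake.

D = b²−4ac = (-2)² − 4·4·(-4) = 68
D > 0 non-square ⇒ indefinite ⇒ periodic river

river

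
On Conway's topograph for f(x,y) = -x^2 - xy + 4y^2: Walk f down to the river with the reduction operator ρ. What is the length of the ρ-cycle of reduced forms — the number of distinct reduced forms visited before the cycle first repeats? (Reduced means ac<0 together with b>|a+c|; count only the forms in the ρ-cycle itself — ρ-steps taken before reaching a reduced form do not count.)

D = 17, ⌊√D⌋ = 4
descent: ρ → (4,1,-1)
descent: ρ → (-1,3,2)  [lands on river]
river: ρ → (2,1,-2)
river: ρ → (-2,3,1)
river: ρ → (1,3,-2)
river: ρ → (-2,1,2)
river: ρ → (2,3,-1)
ρ-cycle length = 6 (tail of 2 descent steps not counted)

6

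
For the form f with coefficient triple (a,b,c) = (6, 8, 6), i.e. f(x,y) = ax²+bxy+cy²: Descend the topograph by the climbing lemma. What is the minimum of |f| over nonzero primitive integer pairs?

translate: b→-4 (≡8 mod 12), so (6,8,6)→(6,-4,4)
flip: (6,-4,4)→(4,4,6)
reduced (well bottom): (4,4,6) with a≤c, −a<b≤a
well minimum = a = 4

4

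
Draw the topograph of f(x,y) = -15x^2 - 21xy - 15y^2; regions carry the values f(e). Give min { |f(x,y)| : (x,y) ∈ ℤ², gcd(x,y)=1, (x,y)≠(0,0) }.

translate: b→-9 (≡21 mod 30), so (15,21,15)→(15,-9,9)
flip: (15,-9,9)→(9,9,15)
reduced (well bottom): (9,9,15) with a≤c, −a<b≤a
well minimum |f| = |-9| = 9 (negative-definite)

9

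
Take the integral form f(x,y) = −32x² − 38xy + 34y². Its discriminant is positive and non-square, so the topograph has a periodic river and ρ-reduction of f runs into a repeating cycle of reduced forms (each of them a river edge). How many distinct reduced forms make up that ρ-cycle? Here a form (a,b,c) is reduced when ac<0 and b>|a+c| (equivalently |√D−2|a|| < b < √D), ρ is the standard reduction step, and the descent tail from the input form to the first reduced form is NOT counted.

D = 5796, ⌊√D⌋ = 76
descent: ρ → (34,38,-32)  [lands on river]
river: ρ → (-32,26,40)
river: ρ → (40,54,-18)
river: ρ → (-18,54,40)
river: ρ → (40,26,-32)
river: ρ → (-32,38,34)
river: ρ → (34,30,-36)
river: ρ → (-36,42,28)
river: ρ → (28,70,-8)
river: ρ → (-8,74,10)
river: ρ → (10,66,-36)
river: ρ → (-36,6,40)
river: ρ → (40,74,-2)
river: ρ → (-2,74,40)
river: ρ → (40,6,-36)
river: ρ → (-36,66,10)
river: ρ → (10,74,-8)
river: ρ → (-8,70,28)
river: ρ → (28,42,-36)
river: ρ → (-36,30,34)
ρ-cycle length = 20 (tail of 1 descent step not counted)

20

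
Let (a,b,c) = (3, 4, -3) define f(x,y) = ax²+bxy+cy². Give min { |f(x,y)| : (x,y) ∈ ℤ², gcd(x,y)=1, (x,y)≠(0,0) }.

river: ρ → (-3,2,4)
river: ρ → (4,6,-1)
river: ρ → (-1,6,4)
river: ρ → (4,2,-3)
river: ρ → (-3,4,3)
river: ρ → (3,2,-4)
river: ρ → (-4,6,1)
river: ρ → (1,6,-4)
river: ρ → (-4,2,3)
river: ρ → (3,4,-3)
closes: descent 0, river 10
min |a| on river = 1

1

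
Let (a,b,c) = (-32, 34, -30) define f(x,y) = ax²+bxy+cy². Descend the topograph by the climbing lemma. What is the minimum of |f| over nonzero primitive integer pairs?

translate: b→30 (≡-34 mod 64), so (32,-34,30)→(32,30,28)
flip: (32,30,28)→(28,-30,32)
translate: b→26 (≡-30 mod 56), so (28,-30,32)→(28,26,30)
reduced (well bottom): (28,26,30) with a≤c, −a<b≤a
well minimum |f| = |-28| = 28 (negative-definite)

28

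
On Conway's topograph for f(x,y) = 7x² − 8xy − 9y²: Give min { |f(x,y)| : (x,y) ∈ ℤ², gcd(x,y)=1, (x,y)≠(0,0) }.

descent: ρ → (-9,8,7)  [lands on river]
river: ρ → (7,6,-10)
river: ρ → (-10,14,3)
river: ρ → (3,16,-5)
river: ρ → (-5,14,6)
river: ρ → (6,10,-9)
closes: descent 1, river 6
min |a| on river = 3

3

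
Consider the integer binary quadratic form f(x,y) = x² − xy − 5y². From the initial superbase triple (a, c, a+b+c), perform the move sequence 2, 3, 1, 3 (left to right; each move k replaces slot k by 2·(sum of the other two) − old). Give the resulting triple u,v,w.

start (1,-5,-5) = (f(1,0),f(0,1),f(1,1))
replace slot 2: 2·(1+(-5)) − (-5) = -3 → (1,-3,-5)
replace slot 3: 2·(1+(-3)) − (-5) = 1 → (1,-3,1)
replace slot 1: 2·((-3)+1) − 1 = -5 → (-5,-3,1)
replace slot 3: 2·((-5)+(-3)) − 1 = -17 → (-5,-3,-17)

-5,-3,-17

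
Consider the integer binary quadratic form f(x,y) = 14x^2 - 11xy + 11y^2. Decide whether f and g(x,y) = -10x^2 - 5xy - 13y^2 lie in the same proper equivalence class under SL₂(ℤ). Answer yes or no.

D₁ = -495, D₂ = -495
f: flip: (14,-11,11)→(11,11,14)
f: reduced (well bottom): (11,11,14) with a≤c, −a<b≤a
g is negative-definite; reduce −g:
−g: reduced (well bottom): (10,5,13) with a≤c, −a<b≤a
flip sign back: reduced form of g is (-10,-5,-13)
reduced forms (11, 11, 14) vs (-10, -5, -13) ⇒ inequivalent

no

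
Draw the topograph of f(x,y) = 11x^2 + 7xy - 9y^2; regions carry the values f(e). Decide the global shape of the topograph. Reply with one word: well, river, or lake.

D = b²−4ac = 7² − 4·11·(-9) = 445
D > 0 non-square ⇒ indefinite ⇒ periodic river

river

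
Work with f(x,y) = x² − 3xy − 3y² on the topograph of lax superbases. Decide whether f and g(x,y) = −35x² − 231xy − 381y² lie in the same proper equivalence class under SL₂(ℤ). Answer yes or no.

D₁ = 21, D₂ = 21
river cycle of f (length 2): (-3, 3, 1), (1, 3, -3)
river cycle of g (length 2): (-3, 3, 1), (1, 3, -3)
cycles coincide ⇒ equivalent

yes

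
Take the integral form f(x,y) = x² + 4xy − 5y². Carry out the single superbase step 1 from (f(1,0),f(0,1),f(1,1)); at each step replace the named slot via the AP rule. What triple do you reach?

start (1,-5,0) = (f(1,0),f(0,1),f(1,1))
replace slot 1: 2·((-5)+0) − 1 = -11 → (-11,-5,0)

-11,-5,0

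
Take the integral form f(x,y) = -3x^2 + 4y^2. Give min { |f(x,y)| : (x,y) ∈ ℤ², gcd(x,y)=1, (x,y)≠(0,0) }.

descent: ρ → (4,0,-3)
descent: ρ → (-3,6,1)  [lands on river]
river: ρ → (1,6,-3)
closes: descent 2, river 2
min |a| on river = 1

1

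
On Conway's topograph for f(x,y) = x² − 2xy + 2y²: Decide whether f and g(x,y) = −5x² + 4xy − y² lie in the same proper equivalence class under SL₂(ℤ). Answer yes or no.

D₁ = -4, D₂ = -4
f: translate: b→0 (≡-2 mod 2), so (1,-2,2)→(1,0,1)
f: reduced (well bottom): (1,0,1) with a≤c, −a<b≤a
g is negative-definite; reduce −g:
−g: flip: (5,-4,1)→(1,4,5)
−g: translate: b→0 (≡4 mod 2), so (1,4,5)→(1,0,1)
−g: reduced (well bottom): (1,0,1) with a≤c, −a<b≤a
flip sign back: reduced form of g is (-1,0,-1)
reduced forms (1, 0, 1) vs (-1, 0, -1) ⇒ inequivalent

no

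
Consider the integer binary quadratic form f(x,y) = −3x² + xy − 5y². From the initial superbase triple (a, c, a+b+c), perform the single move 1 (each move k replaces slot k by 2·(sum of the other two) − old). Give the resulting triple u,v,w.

start (-3,-5,-7) = (f(1,0),f(0,1),f(1,1))
replace slot 1: 2·((-5)+(-7)) − (-3) = -21 → (-21,-5,-7)

-21,-5,-7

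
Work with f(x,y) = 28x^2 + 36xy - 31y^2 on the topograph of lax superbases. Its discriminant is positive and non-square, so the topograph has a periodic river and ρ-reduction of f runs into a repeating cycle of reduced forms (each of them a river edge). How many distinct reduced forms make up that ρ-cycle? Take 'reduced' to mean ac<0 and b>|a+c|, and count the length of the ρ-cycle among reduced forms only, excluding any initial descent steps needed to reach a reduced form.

D = 4768, ⌊√D⌋ = 69
river: ρ → (-31,26,33)
river: ρ → (33,40,-24)
river: ρ → (-24,56,17)
river: ρ → (17,46,-39)
river: ρ → (-39,32,24)
river: ρ → (24,64,-7)
river: ρ → (-7,62,33)
river: ρ → (33,4,-36)
river: ρ → (-36,68,1)
river: ρ → (1,68,-36)
river: ρ → (-36,4,33)
river: ρ → (33,62,-7)
river: ρ → (-7,64,24)
river: ρ → (24,32,-39)
river: ρ → (-39,46,17)
river: ρ → (17,56,-24)
river: ρ → (-24,40,33)
river: ρ → (33,26,-31)
river: ρ → (-31,36,28)
river: ρ → (28,20,-39)
river: ρ → (-39,58,9)
river: ρ → (9,68,-4)
river: ρ → (-4,68,9)
river: ρ → (9,58,-39)
river: ρ → (-39,20,28)
river: ρ → (28,36,-31)
ρ-cycle length = 26 (tail of 0 descent steps not counted)

26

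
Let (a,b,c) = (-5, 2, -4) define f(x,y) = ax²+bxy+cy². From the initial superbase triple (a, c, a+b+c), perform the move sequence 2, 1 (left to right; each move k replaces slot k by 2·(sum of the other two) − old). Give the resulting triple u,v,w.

start (-5,-4,-7) = (f(1,0),f(0,1),f(1,1))
replace slot 2: 2·((-5)+(-7)) − (-4) = -20 → (-5,-20,-7)
replace slot 1: 2·((-20)+(-7)) − (-5) = -49 → (-49,-20,-7)

-49,-20,-7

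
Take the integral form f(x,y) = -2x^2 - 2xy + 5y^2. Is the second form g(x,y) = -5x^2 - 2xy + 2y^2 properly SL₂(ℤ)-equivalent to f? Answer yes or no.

D₁ = 44, D₂ = 44
river cycle of f (length 2): (-2, 6, 1), (1, 6, -2)
river cycle of g (length 2): (2, 6, -1), (-1, 6, 2)
cycles differ ⇒ inequivalent

no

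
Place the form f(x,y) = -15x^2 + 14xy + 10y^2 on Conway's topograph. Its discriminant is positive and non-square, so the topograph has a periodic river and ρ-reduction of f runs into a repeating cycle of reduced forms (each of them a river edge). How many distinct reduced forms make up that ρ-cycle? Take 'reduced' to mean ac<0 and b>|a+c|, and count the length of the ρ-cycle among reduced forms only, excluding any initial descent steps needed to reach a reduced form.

D = 796, ⌊√D⌋ = 28
river: ρ → (10,26,-3)
river: ρ → (-3,28,1)
river: ρ → (1,28,-3)
river: ρ → (-3,26,10)
river: ρ → (10,14,-15)
river: ρ → (-15,16,9)
river: ρ → (9,20,-11)
river: ρ → (-11,24,5)
river: ρ → (5,26,-6)
river: ρ → (-6,22,13)
river: ρ → (13,4,-15)
river: ρ → (-15,26,2)
river: ρ → (2,26,-15)
river: ρ → (-15,4,13)
river: ρ → (13,22,-6)
river: ρ → (-6,26,5)
river: ρ → (5,24,-11)
river: ρ → (-11,20,9)
river: ρ → (9,16,-15)
river: ρ → (-15,14,10)
ρ-cycle length = 20 (tail of 0 descent steps not counted)

20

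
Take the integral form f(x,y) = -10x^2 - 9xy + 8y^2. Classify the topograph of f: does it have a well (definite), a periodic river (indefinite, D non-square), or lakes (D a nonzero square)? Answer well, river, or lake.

D = b²−4ac = (-9)² − 4·(-10)·8 = 401
D > 0 non-square ⇒ indefinite ⇒ periodic river

river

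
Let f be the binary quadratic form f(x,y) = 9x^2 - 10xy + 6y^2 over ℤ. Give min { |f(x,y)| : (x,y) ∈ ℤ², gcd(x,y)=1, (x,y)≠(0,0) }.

translate: b→8 (≡-10 mod 18), so (9,-10,6)→(9,8,5)
flip: (9,8,5)→(5,-8,9)
translate: b→2 (≡-8 mod 10), so (5,-8,9)→(5,2,6)
reduced (well bottom): (5,2,6) with a≤c, −a<b≤a
well minimum = a = 5

5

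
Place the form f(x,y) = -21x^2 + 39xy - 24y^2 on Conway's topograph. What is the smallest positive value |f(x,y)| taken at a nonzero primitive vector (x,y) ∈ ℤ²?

translate: b→3 (≡-39 mod 42), so (21,-39,24)→(21,3,6)
flip: (21,3,6)→(6,-3,21)
reduced (well bottom): (6,-3,21) with a≤c, −a<b≤a
well minimum |f| = |-6| = 6 (negative-definite)

6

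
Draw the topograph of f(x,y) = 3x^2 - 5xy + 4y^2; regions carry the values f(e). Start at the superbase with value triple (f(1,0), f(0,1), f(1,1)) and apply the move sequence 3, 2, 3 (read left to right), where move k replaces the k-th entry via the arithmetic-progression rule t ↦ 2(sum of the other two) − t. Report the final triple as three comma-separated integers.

start (3,4,2) = (f(1,0),f(0,1),f(1,1))
replace slot 3: 2·(3+4) − 2 = 12 → (3,4,12)
replace slot 2: 2·(3+12) − 4 = 26 → (3,26,12)
replace slot 3: 2·(3+26) − 12 = 46 → (3,26,46)

3,26,46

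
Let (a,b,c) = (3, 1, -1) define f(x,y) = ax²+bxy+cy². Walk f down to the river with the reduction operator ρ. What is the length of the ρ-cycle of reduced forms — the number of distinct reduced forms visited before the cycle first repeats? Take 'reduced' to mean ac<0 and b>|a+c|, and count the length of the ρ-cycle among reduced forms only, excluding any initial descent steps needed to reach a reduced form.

D = 13, ⌊√D⌋ = 3
descent: ρ → (-1,3,1)  [lands on river]
river: ρ → (1,3,-1)
ρ-cycle length = 2 (tail of 1 descent step not counted)

2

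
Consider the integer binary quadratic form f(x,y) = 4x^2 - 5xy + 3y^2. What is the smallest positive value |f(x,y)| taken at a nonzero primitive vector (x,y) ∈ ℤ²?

translate: b→3 (≡-5 mod 8), so (4,-5,3)→(4,3,2)
flip: (4,3,2)→(2,-3,4)
translate: b→1 (≡-3 mod 4), so (2,-3,4)→(2,1,3)
reduced (well bottom): (2,1,3) with a≤c, −a<b≤a
well minimum = a = 2

2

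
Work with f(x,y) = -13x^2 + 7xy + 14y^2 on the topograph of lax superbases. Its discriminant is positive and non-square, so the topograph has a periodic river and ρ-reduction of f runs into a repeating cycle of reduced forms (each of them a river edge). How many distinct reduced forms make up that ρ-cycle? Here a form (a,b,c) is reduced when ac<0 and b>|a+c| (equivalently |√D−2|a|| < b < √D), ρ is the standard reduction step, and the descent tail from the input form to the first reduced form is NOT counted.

D = 777, ⌊√D⌋ = 27
river: ρ → (14,21,-6)
river: ρ → (-6,27,2)
river: ρ → (2,25,-19)
river: ρ → (-19,13,8)
river: ρ → (8,19,-13)
river: ρ → (-13,7,14)
ρ-cycle length = 6 (tail of 0 descent steps not counted)

6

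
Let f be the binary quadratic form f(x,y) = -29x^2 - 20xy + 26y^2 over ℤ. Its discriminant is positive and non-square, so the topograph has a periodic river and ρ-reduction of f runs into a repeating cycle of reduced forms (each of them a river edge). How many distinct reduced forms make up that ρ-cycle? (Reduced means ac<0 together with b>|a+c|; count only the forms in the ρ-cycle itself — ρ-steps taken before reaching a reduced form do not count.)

D = 3416, ⌊√D⌋ = 58
descent: ρ → (26,20,-29)  [lands on river]
river: ρ → (-29,38,17)
river: ρ → (17,30,-37)
river: ρ → (-37,44,10)
river: ρ → (10,56,-7)
river: ρ → (-7,56,10)
river: ρ → (10,44,-37)
river: ρ → (-37,30,17)
river: ρ → (17,38,-29)
river: ρ → (-29,20,26)
river: ρ → (26,32,-23)
river: ρ → (-23,14,35)
river: ρ → (35,56,-2)
river: ρ → (-2,56,35)
river: ρ → (35,14,-23)
river: ρ → (-23,32,26)
ρ-cycle length = 16 (tail of 1 descent step not counted)

16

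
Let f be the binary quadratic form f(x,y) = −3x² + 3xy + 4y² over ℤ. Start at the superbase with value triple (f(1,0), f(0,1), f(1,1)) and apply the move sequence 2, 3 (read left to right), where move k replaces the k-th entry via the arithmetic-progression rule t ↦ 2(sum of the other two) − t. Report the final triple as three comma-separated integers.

start (-3,4,4) = (f(1,0),f(0,1),f(1,1))
replace slot 2: 2·((-3)+4) − 4 = -2 → (-3,-2,4)
replace slot 3: 2·((-3)+(-2)) − 4 = -14 → (-3,-2,-14)

-3,-2,-14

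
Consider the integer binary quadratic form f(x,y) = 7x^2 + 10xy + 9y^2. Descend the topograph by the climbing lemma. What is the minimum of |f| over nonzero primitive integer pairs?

translate: b→-4 (≡10 mod 14), so (7,10,9)→(7,-4,6)
flip: (7,-4,6)→(6,4,7)
reduced (well bottom): (6,4,7) with a≤c, −a<b≤a
well minimum = a = 6

6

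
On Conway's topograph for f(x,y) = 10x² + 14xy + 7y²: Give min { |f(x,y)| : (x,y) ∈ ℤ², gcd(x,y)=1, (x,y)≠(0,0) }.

translate: b→-6 (≡14 mod 20), so (10,14,7)→(10,-6,3)
flip: (10,-6,3)→(3,6,10)
translate: b→0 (≡6 mod 6), so (3,6,10)→(3,0,7)
reduced (well bottom): (3,0,7) with a≤c, −a<b≤a
well minimum = a = 3

3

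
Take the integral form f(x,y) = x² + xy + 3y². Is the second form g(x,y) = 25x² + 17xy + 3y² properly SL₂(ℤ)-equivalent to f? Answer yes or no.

D₁ = -11, D₂ = -11
f: reduced (well bottom): (1,1,3) with a≤c, −a<b≤a
g: flip: (25,17,3)→(3,-17,25)
g: translate: b→1 (≡-17 mod 6), so (3,-17,25)→(3,1,1)
g: flip: (3,1,1)→(1,-1,3)
g: translate: b→1 (≡-1 mod 2), so (1,-1,3)→(1,1,3)
g: reduced (well bottom): (1,1,3) with a≤c, −a<b≤a
reduced forms (1, 1, 3) vs (1, 1, 3) ⇒ equivalent

yes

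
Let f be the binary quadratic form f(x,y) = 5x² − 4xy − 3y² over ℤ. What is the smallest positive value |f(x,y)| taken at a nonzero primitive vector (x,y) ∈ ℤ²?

descent: ρ → (-3,4,5)  [lands on river]
river: ρ → (5,6,-2)
river: ρ → (-2,6,5)
river: ρ → (5,4,-3)
river: ρ → (-3,8,1)
river: ρ → (1,8,-3)
closes: descent 1, river 6
min |a| on river = 1

1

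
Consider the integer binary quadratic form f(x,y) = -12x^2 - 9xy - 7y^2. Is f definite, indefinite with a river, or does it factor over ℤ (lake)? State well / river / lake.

D = b²−4ac = (-9)² − 4·(-12)·(-7) = -255
D < 0 ⇒ definite ⇒ every region one sign ⇒ single well

well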